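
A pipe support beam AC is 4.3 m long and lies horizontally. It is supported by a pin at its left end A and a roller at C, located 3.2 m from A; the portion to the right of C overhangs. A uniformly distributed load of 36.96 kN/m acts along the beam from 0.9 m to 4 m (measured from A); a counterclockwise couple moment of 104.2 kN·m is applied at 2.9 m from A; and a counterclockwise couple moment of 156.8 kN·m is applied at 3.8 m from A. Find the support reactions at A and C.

Resultant of the distributed load: 36.96 × 3.1 = 114.576 kN at 2.45 m from A.
ΣM about A: C_y·3.2 − (36.96·3.1)·2.45 + 104.2 + 156.8 = 0 → C_y = 19.7112/3.2 = 6.15975 ≈ 6.160 kN.
ΣF_y = 0: A_y + 6.15975 − 36.96·3.1 = 0 → A_y = 108.4 kN.
ΣF_x = 0: no horizontal applied forces, so A_x = 0.

A_x = 0, A_y = 108.4 kN, C_y = 6.160 kN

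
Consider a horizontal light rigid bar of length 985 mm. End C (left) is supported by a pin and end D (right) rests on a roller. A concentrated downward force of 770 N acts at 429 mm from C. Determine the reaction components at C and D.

C_x = 0, C_y = 434.6 N, D_y = 335.4 N

ΣM about C: D_y·985 − 770·429 = 0 → D_y = 330330/985 = 335.36 ≈ 335.4 N.
ΣF_y = 0: C_y + 335.36 − 770 = 0 → C_y = 434.6 N.
ΣF_x = 0: no horizontal applied forces, so C_x = 0.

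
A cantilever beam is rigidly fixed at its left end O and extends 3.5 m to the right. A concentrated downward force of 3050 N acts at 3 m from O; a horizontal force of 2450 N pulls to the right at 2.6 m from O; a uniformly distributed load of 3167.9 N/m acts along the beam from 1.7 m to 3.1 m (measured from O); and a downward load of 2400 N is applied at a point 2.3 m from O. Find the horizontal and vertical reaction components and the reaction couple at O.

O_x = -2450 N, O_y = 9885 N, M_O = 25310 N·m

Resultant of the distributed load: 3167.9 × 1.4 = 4435.06 N at 2.4 m from O.
ΣF_x = 0: O_x + 2450 = 0 → O_x = -2450 N.
ΣF_y = 0: O_y − 3050 − 3167.9·1.4 − 2400 = 0 → O_y = 9885 N.
ΣM about O: M_O − 3050·3 − (3167.9·1.4)·2.4 − 2400·2.3 = 0 → M_O = 25310 N·m.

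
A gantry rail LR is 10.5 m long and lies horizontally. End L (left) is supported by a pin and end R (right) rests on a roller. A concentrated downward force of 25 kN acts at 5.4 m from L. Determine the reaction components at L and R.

Taking moments about L: R_y·10.5 − 25·5.4 = 0 → R_y = 135/10.5 = 12.8571 ≈ 12.86 kN.
ΣF_y = 0: L_y + 12.8571 − 25 = 0 → L_y = 12.14 kN.
ΣF_x = 0: no horizontal applied forces, so L_x = 0.

L_x = 0, L_y = 12.14 kN, R_y = 12.86 kN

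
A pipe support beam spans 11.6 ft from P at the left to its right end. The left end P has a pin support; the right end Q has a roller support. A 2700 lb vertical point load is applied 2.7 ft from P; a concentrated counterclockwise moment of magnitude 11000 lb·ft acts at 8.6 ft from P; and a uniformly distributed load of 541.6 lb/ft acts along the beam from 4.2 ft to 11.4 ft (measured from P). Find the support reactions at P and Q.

P_x = 0, P_y = 4297 lb, Q_y = 2302 lb

Resultant of the distributed load: 541.6 × 7.2 = 3899.52 lb at 7.8 ft from P.
Moments about P: Q_y·11.6 − 2700·2.7 + 11000 − (541.6·7.2)·7.8 = 0 → Q_y = 26706.256/11.6 = 2302.26 ≈ 2302 lb.
ΣF_y = 0: P_y + 2302.26 − 2700 − 541.6·7.2 = 0 → P_y = 4297 lb.
ΣF_x = 0: no horizontal applied forces, so P_x = 0.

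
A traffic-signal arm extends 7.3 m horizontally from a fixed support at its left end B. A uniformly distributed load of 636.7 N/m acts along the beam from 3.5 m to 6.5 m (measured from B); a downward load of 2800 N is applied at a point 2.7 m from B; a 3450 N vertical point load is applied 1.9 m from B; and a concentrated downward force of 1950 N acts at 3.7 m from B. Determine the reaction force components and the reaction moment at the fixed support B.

Resultant of the distributed load: 636.7 × 3 = 1910.1 N at 5 m from B.
ΣF_x = 0: B_x = 0.
ΣF_y = 0: B_y − 636.7·3 − 2800 − 3450 − 1950 = 0 → B_y = 10110 N.
ΣM about B: M_B − (636.7·3)·5 − 2800·2.7 − 3450·1.9 − 1950·3.7 = 0 → M_B = 30880 N·m.

B_x = 0, B_y = 10110 N, M_B = 30880 N·m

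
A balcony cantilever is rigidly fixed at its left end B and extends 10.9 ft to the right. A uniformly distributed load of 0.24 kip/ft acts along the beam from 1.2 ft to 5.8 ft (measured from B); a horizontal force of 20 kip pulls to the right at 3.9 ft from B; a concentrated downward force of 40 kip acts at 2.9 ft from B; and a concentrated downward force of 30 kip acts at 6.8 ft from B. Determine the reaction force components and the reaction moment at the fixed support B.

Resultant of the distributed load: 0.24 × 4.6 = 1.104 kip at 3.5 ft from B.
ΣF_x = 0: B_x + 20 = 0 → B_x = -20.00 kip.
ΣF_y = 0: B_y − 0.24·4.6 − 40 − 30 = 0 → B_y = 71.10 kip.
ΣM about B: M_B − (0.24·4.6)·3.5 − 40·2.9 − 30·6.8 = 0 → M_B = 323.9 kip·ft.

B_x = -20.00 kip, B_y = 71.10 kip, M_B = 323.9 kip·ft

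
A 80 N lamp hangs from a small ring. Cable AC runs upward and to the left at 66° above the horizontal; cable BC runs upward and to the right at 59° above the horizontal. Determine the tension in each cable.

ΣF_x = 0: −T_AC·cos66° + T_BC·cos59° = 0 → T_BC = 0.789722·T_AC.
ΣF_y = 0: T_AC·sin66° + T_BC·sin59° = 80.
Substitute: T_AC·(0.913545 + 0.789722·0.857167) = 80 → T_AC = 50.2996 ≈ 50.30 N.
Then T_BC = 0.789722 × 50.2996 = 39.72 N.

T_AC = 50.30 N, T_BC = 39.72 N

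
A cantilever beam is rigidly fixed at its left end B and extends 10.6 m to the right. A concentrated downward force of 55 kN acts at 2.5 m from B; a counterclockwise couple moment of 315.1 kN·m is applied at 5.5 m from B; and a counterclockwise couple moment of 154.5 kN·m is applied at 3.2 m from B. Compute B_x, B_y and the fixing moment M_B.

ΣF_x = 0: B_x = 0.
ΣF_y = 0: B_y − 55 = 0 → B_y = 55.00 kN.
ΣM about B: M_B − 55·2.5 + 315.1 + 154.5 = 0 → M_B = -332.1 kN·m.

B_x = 0, B_y = 55.00 kN, M_B = -332.1 kN·m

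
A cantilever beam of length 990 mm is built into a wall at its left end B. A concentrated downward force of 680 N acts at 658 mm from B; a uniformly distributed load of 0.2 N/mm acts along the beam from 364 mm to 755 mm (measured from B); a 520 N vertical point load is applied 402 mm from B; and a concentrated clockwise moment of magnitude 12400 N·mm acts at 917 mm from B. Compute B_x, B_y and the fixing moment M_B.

Resultant of the distributed load: 0.2 × 391 = 78.2 N at 559.5 mm from B.
ΣF_x = 0: B_x = 0.
ΣF_y = 0: B_y − 680 − 0.2·391 − 520 = 0 → B_y = 1278 N.
ΣM about B: M_B − 680·658 − (0.2·391)·559.5 − 520·402 − 12400 = 0 → M_B = 712600 N·mm.

B_x = 0, B_y = 1278 N, M_B = 712600 N·mm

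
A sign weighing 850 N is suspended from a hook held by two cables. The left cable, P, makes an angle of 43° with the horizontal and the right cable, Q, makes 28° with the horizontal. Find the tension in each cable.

ΣF_x = 0: −T_P·cos43° + T_Q·cos28° = 0 → T_Q = 0.828309·T_P.
ΣF_y = 0: T_P·sin43° + T_Q·sin28° = 850.
Substitute: T_P·(0.681998 + 0.828309·0.469472) = 850 → T_P = 793.75 ≈ 793.8 N.
Then T_Q = 0.828309 × 793.75 = 657.5 N.

T_P = 793.8 N, T_Q = 657.5 N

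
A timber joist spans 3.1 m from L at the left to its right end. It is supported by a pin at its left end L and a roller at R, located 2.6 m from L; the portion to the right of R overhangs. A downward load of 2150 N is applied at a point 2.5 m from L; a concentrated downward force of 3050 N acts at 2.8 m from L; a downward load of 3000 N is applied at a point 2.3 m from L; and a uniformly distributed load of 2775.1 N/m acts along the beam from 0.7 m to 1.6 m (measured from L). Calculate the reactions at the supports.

Resultant of the distributed load: 2775.1 × 0.9 = 2497.59 N at 1.15 m from L.
Taking moments about L: R_y·2.6 − 2150·2.5 − 3050·2.8 − 3000·2.3 − (2775.1·0.9)·1.15 = 0 → R_y = 23687.2285/2.6 = 9110.47 ≈ 9110 N.
ΣF_y = 0: L_y + 9110.47 − 2150 − 3050 − 3000 − 2775.1·0.9 = 0 → L_y = 1587 N.
ΣF_x = 0: no horizontal applied forces, so L_x = 0.

L_x = 0, L_y = 1587 N, R_y = 9110 N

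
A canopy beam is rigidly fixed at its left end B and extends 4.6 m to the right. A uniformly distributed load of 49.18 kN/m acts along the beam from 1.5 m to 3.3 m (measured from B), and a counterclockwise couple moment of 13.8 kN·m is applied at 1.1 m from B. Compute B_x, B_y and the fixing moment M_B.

B_x = 0, B_y = 88.52 kN, M_B = 198.7 kN·m

Resultant of the distributed load: 49.18 × 1.8 = 88.524 kN at 2.4 m from B.
ΣF_x = 0: B_x = 0.
ΣF_y = 0: B_y − 49.18·1.8 = 0 → B_y = 88.52 kN.
ΣM about B: M_B − (49.18·1.8)·2.4 + 13.8 = 0 → M_B = 198.7 kN·m.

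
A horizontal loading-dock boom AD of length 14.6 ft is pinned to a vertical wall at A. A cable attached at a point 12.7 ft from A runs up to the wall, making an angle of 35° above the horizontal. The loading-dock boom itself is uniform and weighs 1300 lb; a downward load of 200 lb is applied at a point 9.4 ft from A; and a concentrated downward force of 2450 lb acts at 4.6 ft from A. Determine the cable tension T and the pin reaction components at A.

T = 3108 lb, A_x = 2546 lb, A_y = 2167 lb

ΣM about A: T·sin35°·12.7 − 1300·7.3 − 200·9.4 − 2450·4.6 = 0 → T = 22640/(12.7·0.573576) = 3108.01 ≈ 3108 lb.
ΣF_x = 0: A_x − T·cos35° = 0 → A_x = 3108.01 × 0.819152 = 2546 lb.
ΣF_y = 0: A_y + T·sin35° − 1300 − 200 − 2450 = 0 → A_y = 3950 − 3108.01 × 0.573576 = 2167 lb.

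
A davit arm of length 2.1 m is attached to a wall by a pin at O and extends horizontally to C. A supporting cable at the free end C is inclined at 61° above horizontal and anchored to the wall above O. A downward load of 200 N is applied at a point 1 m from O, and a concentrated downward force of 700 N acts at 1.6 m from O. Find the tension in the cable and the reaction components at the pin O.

ΣM about O: T·sin61°·2.1 − 200·1 − 700·1.6 = 0 → T = 1320/(2.1·0.87462) = 718.679 ≈ 718.7 N.
ΣF_x = 0: O_x − T·cos61° = 0 → O_x = 718.679 × 0.48481 = 348.4 N.
ΣF_y = 0: O_y + T·sin61° − 200 − 700 = 0 → O_y = 900 − 718.679 × 0.87462 = 271.4 N.

T = 718.7 N, O_x = 348.4 N, O_y = 271.4 N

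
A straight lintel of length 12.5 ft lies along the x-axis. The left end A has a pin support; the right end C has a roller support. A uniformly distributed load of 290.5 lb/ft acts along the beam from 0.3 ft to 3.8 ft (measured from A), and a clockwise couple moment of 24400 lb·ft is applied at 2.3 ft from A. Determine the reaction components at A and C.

A_x = 0, A_y = -1102 lb, C_y = 2119 lb

Resultant of the distributed load: 290.5 × 3.5 = 1016.75 lb at 2.05 ft from A.
Moments about A: C_y·12.5 − (290.5·3.5)·2.05 − 24400 = 0 → C_y = 26484.3375/12.5 = 2118.75 ≈ 2119 lb.
ΣF_y = 0: A_y + 2118.75 − 290.5·3.5 = 0 → A_y = -1102 lb.
ΣF_x = 0: no horizontal applied forces, so A_x = 0.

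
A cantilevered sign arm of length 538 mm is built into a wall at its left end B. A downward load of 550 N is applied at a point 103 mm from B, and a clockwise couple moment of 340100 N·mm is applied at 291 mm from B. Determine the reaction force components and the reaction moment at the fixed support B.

B_x = 0, B_y = 550.0 N, M_B = 396800 N·mm

ΣF_x = 0: B_x = 0.
ΣF_y = 0: B_y − 550 = 0 → B_y = 550.0 N.
ΣM about B: M_B − 550·103 − 340100 = 0 → M_B = 396800 N·mm.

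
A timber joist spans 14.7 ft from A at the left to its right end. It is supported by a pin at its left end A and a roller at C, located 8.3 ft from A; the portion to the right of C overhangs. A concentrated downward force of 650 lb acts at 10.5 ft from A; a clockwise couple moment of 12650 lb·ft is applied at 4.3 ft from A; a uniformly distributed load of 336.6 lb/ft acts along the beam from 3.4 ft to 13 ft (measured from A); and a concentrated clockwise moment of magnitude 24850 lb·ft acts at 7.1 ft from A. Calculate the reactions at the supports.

A_x = 0, A_y = -4651 lb, C_y = 8533 lb

Resultant of the distributed load: 336.6 × 9.6 = 3231.36 lb at 8.2 ft from A.
ΣM about A: C_y·8.3 − 650·10.5 − 12650 − (336.6·9.6)·8.2 − 24850 = 0 → C_y = 70822.152/8.3 = 8532.79 ≈ 8533 lb.
ΣF_y = 0: A_y + 8532.79 − 650 − 336.6·9.6 = 0 → A_y = -4651 lb.
ΣF_x = 0: no horizontal applied forces, so A_x = 0.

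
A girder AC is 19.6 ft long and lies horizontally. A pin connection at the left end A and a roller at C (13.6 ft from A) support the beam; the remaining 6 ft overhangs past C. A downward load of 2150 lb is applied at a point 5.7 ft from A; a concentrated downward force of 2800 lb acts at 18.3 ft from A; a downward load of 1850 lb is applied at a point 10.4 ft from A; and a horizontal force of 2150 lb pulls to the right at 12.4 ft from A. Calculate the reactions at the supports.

Moments about A: C_y·13.6 − 2150·5.7 − 2800·18.3 − 1850·10.4 = 0 → C_y = 82735/13.6 = 6083.46 ≈ 6083 lb.
ΣF_y = 0: A_y + 6083.46 − 2150 − 2800 − 1850 = 0 → A_y = 716.5 lb.
ΣF_x = 0: A_x + 2150 = 0 → A_x = -2150 lb.

A_x = -2150 lb, A_y = 716.5 lb, C_y = 6083 lb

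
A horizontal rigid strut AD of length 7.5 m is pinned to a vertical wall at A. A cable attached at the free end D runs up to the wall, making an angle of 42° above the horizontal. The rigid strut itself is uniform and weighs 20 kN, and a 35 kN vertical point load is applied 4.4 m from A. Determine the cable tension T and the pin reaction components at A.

T = 45.63 kN, A_x = 33.91 kN, A_y = 24.47 kN

ΣM about A: T·sin42°·7.5 − 20·3.75 − 35·4.4 = 0 → T = 229/(7.5·0.669131) = 45.6313 ≈ 45.63 kN.
ΣF_x = 0: A_x − T·cos42° = 0 → A_x = 45.6313 × 0.743145 = 33.91 kN.
ΣF_y = 0: A_y + T·sin42° − 20 − 35 = 0 → A_y = 55 − 45.6313 × 0.669131 = 24.47 kN.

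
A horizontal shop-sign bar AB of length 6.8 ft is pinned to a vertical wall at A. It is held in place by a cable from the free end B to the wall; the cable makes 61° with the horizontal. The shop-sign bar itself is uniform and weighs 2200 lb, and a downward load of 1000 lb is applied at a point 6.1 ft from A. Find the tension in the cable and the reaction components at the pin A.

T = 2283 lb, A_x = 1107 lb, A_y = 1203 lb

ΣM about A: T·sin61°·6.8 − 2200·3.4 − 1000·6.1 = 0 → T = 13580/(6.8·0.87462) = 2283.34 ≈ 2283 lb.
ΣF_x = 0: A_x − T·cos61° = 0 → A_x = 2283.34 × 0.48481 = 1107 lb.
ΣF_y = 0: A_y + T·sin61° − 2200 − 1000 = 0 → A_y = 3200 − 2283.34 × 0.87462 = 1203 lb.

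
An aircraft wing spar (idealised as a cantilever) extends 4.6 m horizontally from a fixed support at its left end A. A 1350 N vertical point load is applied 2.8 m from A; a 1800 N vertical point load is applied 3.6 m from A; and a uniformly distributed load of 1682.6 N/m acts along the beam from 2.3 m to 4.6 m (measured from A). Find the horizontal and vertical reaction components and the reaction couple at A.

Resultant of the distributed load: 1682.6 × 2.3 = 3869.98 N at 3.45 m from A.
ΣF_x = 0: A_x = 0.
ΣF_y = 0: A_y − 1350 − 1800 − 1682.6·2.3 = 0 → A_y = 7020 N.
ΣM about A: M_A − 1350·2.8 − 1800·3.6 − (1682.6·2.3)·3.45 = 0 → M_A = 23610 N·m.

A_x = 0, A_y = 7020 N, M_A = 23610 N·m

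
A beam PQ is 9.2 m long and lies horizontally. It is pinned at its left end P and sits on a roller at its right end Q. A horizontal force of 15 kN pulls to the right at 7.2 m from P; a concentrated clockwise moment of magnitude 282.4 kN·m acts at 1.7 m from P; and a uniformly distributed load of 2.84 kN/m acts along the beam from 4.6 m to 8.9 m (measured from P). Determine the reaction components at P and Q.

Resultant of the distributed load: 2.84 × 4.3 = 12.212 kN at 6.75 m from P.
Moments about P: Q_y·9.2 − 282.4 − (2.84·4.3)·6.75 = 0 → Q_y = 364.831/9.2 = 39.6555 ≈ 39.66 kN.
ΣF_y = 0: P_y + 39.6555 − 2.84·4.3 = 0 → P_y = -27.44 kN.
ΣF_x = 0: P_x + 15 = 0 → P_x = -15.00 kN.

P_x = -15.00 kN, P_y = -27.44 kN, Q_y = 39.66 kN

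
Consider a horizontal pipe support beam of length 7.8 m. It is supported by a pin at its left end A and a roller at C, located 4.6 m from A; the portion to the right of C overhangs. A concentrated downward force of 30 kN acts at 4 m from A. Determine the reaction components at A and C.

A_x = 0, A_y = 3.913 kN, C_y = 26.09 kN

Taking moments about A: C_y·4.6 − 30·4 = 0 → C_y = 120/4.6 = 26.087 ≈ 26.09 kN.
ΣF_y = 0: A_y + 26.087 − 30 = 0 → A_y = 3.913 kN.
ΣF_x = 0: no horizontal applied forces, so A_x = 0.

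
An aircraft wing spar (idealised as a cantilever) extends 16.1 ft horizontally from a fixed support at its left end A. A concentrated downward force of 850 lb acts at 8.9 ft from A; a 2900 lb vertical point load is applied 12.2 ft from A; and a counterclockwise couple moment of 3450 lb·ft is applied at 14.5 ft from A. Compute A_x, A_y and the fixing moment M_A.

ΣF_x = 0: A_x = 0.
ΣF_y = 0: A_y − 850 − 2900 = 0 → A_y = 3750 lb.
ΣM about A: M_A − 850·8.9 − 2900·12.2 + 3450 = 0 → M_A = 39500 lb·ft.

A_x = 0, A_y = 3750 lb, M_A = 39500 lb·ft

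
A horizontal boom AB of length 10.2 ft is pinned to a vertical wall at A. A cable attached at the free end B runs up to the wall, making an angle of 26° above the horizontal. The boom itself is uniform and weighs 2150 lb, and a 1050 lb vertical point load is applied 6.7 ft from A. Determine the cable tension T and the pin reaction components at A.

ΣM about A: T·sin26°·10.2 − 2150·5.1 − 1050·6.7 = 0 → T = 18000/(10.2·0.438371) = 4025.6 ≈ 4026 lb.
ΣF_x = 0: A_x − T·cos26° = 0 → A_x = 4025.6 × 0.898794 = 3618 lb.
ΣF_y = 0: A_y + T·sin26° − 2150 − 1050 = 0 → A_y = 3200 − 4025.6 × 0.438371 = 1435 lb.

T = 4026 lb, A_x = 3618 lb, A_y = 1435 lb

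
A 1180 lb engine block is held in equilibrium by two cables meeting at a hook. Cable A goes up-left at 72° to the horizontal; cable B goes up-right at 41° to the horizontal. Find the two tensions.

T_A = 967.5 lb, T_B = 396.1 lb

ΣF_x = 0: −T_A·cos72° + T_B·cos41° = 0 → T_B = 0.409452·T_A.
ΣF_y = 0: T_A·sin72° + T_B·sin41° = 1180.
Substitute: T_A·(0.951057 + 0.409452·0.656059) = 1180 → T_A = 967.466 ≈ 967.5 lb.
Then T_B = 0.409452 × 967.466 = 396.1 lb.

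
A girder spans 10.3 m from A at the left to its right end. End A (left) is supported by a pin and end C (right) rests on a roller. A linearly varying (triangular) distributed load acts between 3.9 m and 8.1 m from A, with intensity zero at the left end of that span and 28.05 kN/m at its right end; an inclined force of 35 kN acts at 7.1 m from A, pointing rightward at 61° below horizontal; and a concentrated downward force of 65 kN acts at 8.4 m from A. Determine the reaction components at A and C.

A_x = -16.97 kN, A_y = 42.09 kN, C_y = 112.4 kN

Resultant of the triangular load: ½ × 28.05 × 4.2 = 58.905 kN, acting at 6.7 m from A (one-third of the span from the peak).
Taking moments about A: C_y·10.3 − (½·28.05·4.2)·6.7 − 35·sin61°·7.1 − 65·8.4 = 0 → C_y = 1158.01/10.3 = 112.428 ≈ 112.4 kN.
ΣF_y = 0: A_y + 112.428 − ½·28.05·4.2 − 35·sin61° − 65 = 0 → A_y = 42.09 kN.
ΣF_x = 0: A_x + 35·cos61° = 0 → A_x = -16.97 kN.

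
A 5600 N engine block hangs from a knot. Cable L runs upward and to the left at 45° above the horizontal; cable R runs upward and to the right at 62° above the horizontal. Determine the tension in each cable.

T_L = 2749 N, T_R = 4141 N

ΣF_x = 0: −T_L·cos45° + T_R·cos62° = 0 → T_R = 1.50618·T_L.
ΣF_y = 0: T_L·sin45° + T_R·sin62° = 5600.
Substitute: T_L·(0.707107 + 1.50618·0.882948) = 5600 → T_L = 2749.16 ≈ 2749 N.
Then T_R = 1.50618 × 2749.16 = 4141 N.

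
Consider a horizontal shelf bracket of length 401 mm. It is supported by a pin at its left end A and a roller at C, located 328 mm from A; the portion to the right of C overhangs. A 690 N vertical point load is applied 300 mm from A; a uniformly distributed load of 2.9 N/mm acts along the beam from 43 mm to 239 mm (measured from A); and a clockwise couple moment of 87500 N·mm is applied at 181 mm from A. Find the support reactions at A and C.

Resultant of the distributed load: 2.9 × 196 = 568.4 N at 141 mm from A.
Taking moments about A: C_y·328 − 690·300 − (2.9·196)·141 − 87500 = 0 → C_y = 374644.4/328 = 1142.21 ≈ 1142 N.
ΣF_y = 0: A_y + 1142.21 − 690 − 2.9·196 = 0 → A_y = 116.2 N.
ΣF_x = 0: no horizontal applied forces, so A_x = 0.

A_x = 0, A_y = 116.2 N, C_y = 1142 N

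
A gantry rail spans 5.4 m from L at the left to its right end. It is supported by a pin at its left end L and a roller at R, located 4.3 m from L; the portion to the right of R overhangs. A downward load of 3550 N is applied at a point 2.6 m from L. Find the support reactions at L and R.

Moments about L: R_y·4.3 − 3550·2.6 = 0 → R_y = 9230/4.3 = 2146.51 ≈ 2147 N.
ΣF_y = 0: L_y + 2146.51 − 3550 = 0 → L_y = 1403 N.
ΣF_x = 0: no horizontal applied forces, so L_x = 0.

L_x = 0, L_y = 1403 N, R_y = 2147 N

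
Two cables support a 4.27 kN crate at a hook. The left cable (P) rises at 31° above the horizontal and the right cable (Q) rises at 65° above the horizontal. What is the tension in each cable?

ΣF_x = 0: −T_P·cos31° + T_Q·cos65° = 0 → T_Q = 2.02823·T_P.
ΣF_y = 0: T_P·sin31° + T_Q·sin65° = 4.27.
Substitute: T_P·(0.515038 + 2.02823·0.906308) = 4.27 → T_P = 1.81452 ≈ 1.815 kN.
Then T_Q = 2.02823 × 1.81452 = 3.680 kN.

T_P = 1.815 kN, T_Q = 3.680 kN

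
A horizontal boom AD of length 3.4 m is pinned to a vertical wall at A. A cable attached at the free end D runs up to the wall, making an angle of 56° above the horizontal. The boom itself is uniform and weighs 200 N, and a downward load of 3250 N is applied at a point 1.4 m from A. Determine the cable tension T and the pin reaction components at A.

T = 1735 N, A_x = 970.1 N, A_y = 2012 N

ΣM about A: T·sin56°·3.4 − 200·1.7 − 3250·1.4 = 0 → T = 4890/(3.4·0.829038) = 1734.82 ≈ 1735 N.
ΣF_x = 0: A_x − T·cos56° = 0 → A_x = 1734.82 × 0.559193 = 970.1 N.
ΣF_y = 0: A_y + T·sin56° − 200 − 3250 = 0 → A_y = 3450 − 1734.82 × 0.829038 = 2012 N.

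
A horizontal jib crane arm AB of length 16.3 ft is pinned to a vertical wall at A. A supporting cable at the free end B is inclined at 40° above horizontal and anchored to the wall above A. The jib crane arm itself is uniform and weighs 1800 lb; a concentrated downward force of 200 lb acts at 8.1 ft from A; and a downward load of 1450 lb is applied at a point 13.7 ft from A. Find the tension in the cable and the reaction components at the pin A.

ΣM about A: T·sin40°·16.3 − 1800·8.15 − 200·8.1 − 1450·13.7 = 0 → T = 36155/(16.3·0.642788) = 3450.75 ≈ 3451 lb.
ΣF_x = 0: A_x − T·cos40° = 0 → A_x = 3450.75 × 0.766044 = 2643 lb.
ΣF_y = 0: A_y + T·sin40° − 1800 − 200 − 1450 = 0 → A_y = 3450 − 3450.75 × 0.642788 = 1232 lb.

T = 3451 lb, A_x = 2643 lb, A_y = 1232 lb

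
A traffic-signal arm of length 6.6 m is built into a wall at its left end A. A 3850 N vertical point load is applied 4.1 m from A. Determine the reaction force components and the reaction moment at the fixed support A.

A_x = 0, A_y = 3850 N, M_A = 15780 N·m

ΣF_x = 0: A_x = 0.
ΣF_y = 0: A_y − 3850 = 0 → A_y = 3850 N.
ΣM about A: M_A − 3850·4.1 = 0 → M_A = 15780 N·m.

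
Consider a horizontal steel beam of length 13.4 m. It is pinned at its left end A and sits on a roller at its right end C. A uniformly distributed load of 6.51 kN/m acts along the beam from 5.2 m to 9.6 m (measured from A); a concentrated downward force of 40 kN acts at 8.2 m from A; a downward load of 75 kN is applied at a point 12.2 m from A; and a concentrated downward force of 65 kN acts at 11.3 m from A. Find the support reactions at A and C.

A_x = 0, A_y = 45.25 kN, C_y = 163.4 kN

Resultant of the distributed load: 6.51 × 4.4 = 28.644 kN at 7.4 m from A.
Taking moments about A: C_y·13.4 − (6.51·4.4)·7.4 − 40·8.2 − 75·12.2 − 65·11.3 = 0 → C_y = 2189.4656/13.4 = 163.393 ≈ 163.4 kN.
ΣF_y = 0: A_y + 163.393 − 6.51·4.4 − 40 − 75 − 65 = 0 → A_y = 45.25 kN.
ΣF_x = 0: no horizontal applied forces, so A_x = 0.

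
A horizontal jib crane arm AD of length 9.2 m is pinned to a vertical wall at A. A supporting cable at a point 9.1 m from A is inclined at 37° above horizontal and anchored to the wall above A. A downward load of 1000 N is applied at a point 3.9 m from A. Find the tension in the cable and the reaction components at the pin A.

ΣM about A: T·sin37°·9.1 − 1000·3.9 = 0 → T = 3900/(9.1·0.601815) = 712.132 ≈ 712.1 N.
ΣF_x = 0: A_x − T·cos37° = 0 → A_x = 712.132 × 0.798636 = 568.7 N.
ΣF_y = 0: A_y + T·sin37° − 1000 = 0 → A_y = 1000 − 712.132 × 0.601815 = 571.4 N.

T = 712.1 N, A_x = 568.7 N, A_y = 571.4 N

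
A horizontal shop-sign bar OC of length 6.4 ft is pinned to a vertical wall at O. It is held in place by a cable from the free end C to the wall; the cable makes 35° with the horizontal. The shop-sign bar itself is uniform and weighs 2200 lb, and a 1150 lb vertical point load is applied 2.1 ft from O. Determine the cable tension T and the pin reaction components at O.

T = 2576 lb, O_x = 2110 lb, O_y = 1873 lb

ΣM about O: T·sin35°·6.4 − 2200·3.2 − 1150·2.1 = 0 → T = 9455/(6.4·0.573576) = 2575.67 ≈ 2576 lb.
ΣF_x = 0: O_x − T·cos35° = 0 → O_x = 2575.67 × 0.819152 = 2110 lb.
ΣF_y = 0: O_y + T·sin35° − 2200 − 1150 = 0 → O_y = 3350 − 2575.67 × 0.573576 = 1873 lb.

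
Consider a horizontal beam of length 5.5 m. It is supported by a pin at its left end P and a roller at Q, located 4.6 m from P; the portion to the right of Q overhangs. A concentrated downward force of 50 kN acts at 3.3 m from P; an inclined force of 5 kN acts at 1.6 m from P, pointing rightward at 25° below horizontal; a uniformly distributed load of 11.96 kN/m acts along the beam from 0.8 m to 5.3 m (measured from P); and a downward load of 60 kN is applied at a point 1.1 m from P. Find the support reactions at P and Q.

Resultant of the distributed load: 11.96 × 4.5 = 53.82 kN at 3.05 m from P.
ΣM about P: Q_y·4.6 − 50·3.3 − 5·sin25°·1.6 − (11.96·4.5)·3.05 − 60·1.1 = 0 → Q_y = 398.532/4.6 = 86.6374 ≈ 86.64 kN.
ΣF_y = 0: P_y + 86.6374 − 50 − 5·sin25° − 11.96·4.5 − 60 = 0 → P_y = 79.30 kN.
ΣF_x = 0: P_x + 5·cos25° = 0 → P_x = -4.532 kN.

P_x = -4.532 kN, P_y = 79.30 kN, Q_y = 86.64 kN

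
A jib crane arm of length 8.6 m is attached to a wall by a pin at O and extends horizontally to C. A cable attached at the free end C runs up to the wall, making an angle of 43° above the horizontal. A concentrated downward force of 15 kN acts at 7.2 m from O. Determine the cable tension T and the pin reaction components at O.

ΣM about O: T·sin43°·8.6 − 15·7.2 = 0 → T = 108/(8.6·0.681998) = 18.4137 ≈ 18.41 kN.
ΣF_x = 0: O_x − T·cos43° = 0 → O_x = 18.4137 × 0.731354 = 13.47 kN.
ΣF_y = 0: O_y + T·sin43° − 15 = 0 → O_y = 15 − 18.4137 × 0.681998 = 2.442 kN.

T = 18.41 kN, O_x = 13.47 kN, O_y = 2.442 kN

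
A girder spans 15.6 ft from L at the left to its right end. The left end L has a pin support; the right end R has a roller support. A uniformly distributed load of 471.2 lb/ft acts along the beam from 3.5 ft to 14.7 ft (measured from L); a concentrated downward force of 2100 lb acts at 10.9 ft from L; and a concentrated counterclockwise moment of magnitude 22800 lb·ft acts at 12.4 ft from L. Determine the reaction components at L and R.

L_x = 0, L_y = 4293 lb, R_y = 3084 lb

Resultant of the distributed load: 471.2 × 11.2 = 5277.44 lb at 9.1 ft from L.
ΣM about L: R_y·15.6 − (471.2·11.2)·9.1 − 2100·10.9 + 22800 = 0 → R_y = 48114.704/15.6 = 3084.28 ≈ 3084 lb.
ΣF_y = 0: L_y + 3084.28 − 471.2·11.2 − 2100 = 0 → L_y = 4293 lb.
ΣF_x = 0: no horizontal applied forces, so L_x = 0.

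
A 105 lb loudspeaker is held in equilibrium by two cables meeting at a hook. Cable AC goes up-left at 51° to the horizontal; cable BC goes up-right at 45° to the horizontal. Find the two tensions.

T_AC = 74.66 lb, T_BC = 66.44 lb

ΣF_x = 0: −T_AC·cos51° + T_BC·cos45° = 0 → T_BC = 0.889993·T_AC.
ΣF_y = 0: T_AC·sin51° + T_BC·sin45° = 105.
Substitute: T_AC·(0.777146 + 0.889993·0.707107) = 105 → T_AC = 74.6552 ≈ 74.66 lb.
Then T_BC = 0.889993 × 74.6552 = 66.44 lb.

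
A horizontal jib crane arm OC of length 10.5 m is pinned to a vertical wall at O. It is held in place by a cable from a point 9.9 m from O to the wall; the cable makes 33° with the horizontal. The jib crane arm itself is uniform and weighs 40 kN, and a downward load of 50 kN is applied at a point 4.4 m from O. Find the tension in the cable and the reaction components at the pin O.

ΣM about O: T·sin33°·9.9 − 40·5.25 − 50·4.4 = 0 → T = 430/(9.9·0.544639) = 79.7489 ≈ 79.75 kN.
ΣF_x = 0: O_x − T·cos33° = 0 → O_x = 79.7489 × 0.838671 = 66.88 kN.
ΣF_y = 0: O_y + T·sin33° − 40 − 50 = 0 → O_y = 90 − 79.7489 × 0.544639 = 46.57 kN.

T = 79.75 kN, O_x = 66.88 kN, O_y = 46.57 kN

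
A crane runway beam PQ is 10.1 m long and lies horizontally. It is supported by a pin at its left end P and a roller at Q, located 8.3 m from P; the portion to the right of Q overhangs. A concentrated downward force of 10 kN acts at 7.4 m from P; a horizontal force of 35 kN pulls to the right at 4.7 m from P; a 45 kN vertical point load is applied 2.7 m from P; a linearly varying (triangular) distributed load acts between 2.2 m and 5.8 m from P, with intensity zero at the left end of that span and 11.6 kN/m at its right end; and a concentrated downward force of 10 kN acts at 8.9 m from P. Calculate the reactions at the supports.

P_x = -35.00 kN, P_y = 40.03 kN, Q_y = 45.85 kN

Resultant of the triangular load: ½ × 11.6 × 3.6 = 20.88 kN, acting at 4.6 m from P (one-third of the span from the peak).
ΣM about P: Q_y·8.3 − 10·7.4 − 45·2.7 − (½·11.6·3.6)·4.6 − 10·8.9 = 0 → Q_y = 380.548/8.3 = 45.8492 ≈ 45.85 kN.
ΣF_y = 0: P_y + 45.8492 − 10 − 45 − ½·11.6·3.6 − 10 = 0 → P_y = 40.03 kN.
ΣF_x = 0: P_x + 35 = 0 → P_x = -35.00 kN.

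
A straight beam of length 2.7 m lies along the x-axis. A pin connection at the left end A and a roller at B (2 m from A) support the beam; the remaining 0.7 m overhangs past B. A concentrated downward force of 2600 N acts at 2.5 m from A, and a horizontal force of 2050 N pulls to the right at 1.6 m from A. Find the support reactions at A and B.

Taking moments about A: B_y·2 − 2600·2.5 = 0 → B_y = 6500/2 = 3250 N.
ΣF_y = 0: A_y + 3250 − 2600 = 0 → A_y = -650.0 N.
ΣF_x = 0: A_x + 2050 = 0 → A_x = -2050 N.

A_x = -2050 N, A_y = -650.0 N, B_y = 3250 N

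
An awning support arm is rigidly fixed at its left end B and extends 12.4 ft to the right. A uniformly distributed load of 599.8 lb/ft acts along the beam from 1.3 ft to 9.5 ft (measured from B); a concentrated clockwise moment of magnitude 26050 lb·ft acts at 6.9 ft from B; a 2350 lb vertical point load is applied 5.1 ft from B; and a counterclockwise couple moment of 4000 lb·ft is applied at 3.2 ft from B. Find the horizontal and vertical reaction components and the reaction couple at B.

Resultant of the distributed load: 599.8 × 8.2 = 4918.36 lb at 5.4 ft from B.
ΣF_x = 0: B_x = 0.
ΣF_y = 0: B_y − 599.8·8.2 − 2350 = 0 → B_y = 7268 lb.
ΣM about B: M_B − (599.8·8.2)·5.4 − 26050 − 2350·5.1 + 4000 = 0 → M_B = 60590 lb·ft.

B_x = 0, B_y = 7268 lb, M_B = 60590 lb·ft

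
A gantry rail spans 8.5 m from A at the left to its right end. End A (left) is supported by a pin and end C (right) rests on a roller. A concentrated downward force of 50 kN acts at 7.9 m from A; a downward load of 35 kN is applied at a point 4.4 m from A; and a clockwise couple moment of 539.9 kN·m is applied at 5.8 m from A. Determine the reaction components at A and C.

ΣM about A: C_y·8.5 − 50·7.9 − 35·4.4 − 539.9 = 0 → C_y = 1088.9/8.5 = 128.106 ≈ 128.1 kN.
ΣF_y = 0: A_y + 128.106 − 50 − 35 = 0 → A_y = -43.11 kN.
ΣF_x = 0: no horizontal applied forces, so A_x = 0.

A_x = 0, A_y = -43.11 kN, C_y = 128.1 kN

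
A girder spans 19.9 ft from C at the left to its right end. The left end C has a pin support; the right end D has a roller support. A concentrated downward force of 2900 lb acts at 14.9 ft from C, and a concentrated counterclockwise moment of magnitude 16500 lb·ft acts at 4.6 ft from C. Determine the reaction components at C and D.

Moments about C: D_y·19.9 − 2900·14.9 + 16500 = 0 → D_y = 26710/19.9 = 1342.21 ≈ 1342 lb.
ΣF_y = 0: C_y + 1342.21 − 2900 = 0 → C_y = 1558 lb.
ΣF_x = 0: no horizontal applied forces, so C_x = 0.

C_x = 0, C_y = 1558 lb, D_y = 1342 lb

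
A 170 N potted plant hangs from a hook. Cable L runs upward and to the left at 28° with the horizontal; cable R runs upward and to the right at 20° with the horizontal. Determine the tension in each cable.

T_L = 215.0 N, T_R = 202.0 N

ΣF_x = 0: −T_L·cos28° + T_R·cos20° = 0 → T_R = 0.939613·T_L.
ΣF_y = 0: T_L·sin28° + T_R·sin20° = 170.
Substitute: T_L·(0.469472 + 0.939613·0.34202) = 170 → T_L = 214.962 ≈ 215.0 N.
Then T_R = 0.939613 × 214.962 = 202.0 N.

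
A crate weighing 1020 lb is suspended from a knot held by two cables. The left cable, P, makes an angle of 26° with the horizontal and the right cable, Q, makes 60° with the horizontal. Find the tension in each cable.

ΣF_x = 0: −T_P·cos26° + T_Q·cos60° = 0 → T_Q = 1.79759·T_P.
ΣF_y = 0: T_P·sin26° + T_Q·sin60° = 1020.
Substitute: T_P·(0.438371 + 1.79759·0.866025) = 1020 → T_P = 511.245 ≈ 511.2 lb.
Then T_Q = 1.79759 × 511.245 = 919.0 lb.

T_P = 511.2 lb, T_Q = 919.0 lb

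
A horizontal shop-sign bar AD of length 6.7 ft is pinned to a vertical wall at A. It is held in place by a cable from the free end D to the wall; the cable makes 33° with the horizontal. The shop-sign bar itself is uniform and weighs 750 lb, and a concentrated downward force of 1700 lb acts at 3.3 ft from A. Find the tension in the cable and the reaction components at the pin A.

T = 2226 lb, A_x = 1867 lb, A_y = 1238 lb

ΣM about A: T·sin33°·6.7 − 750·3.35 − 1700·3.3 = 0 → T = 8122.5/(6.7·0.544639) = 2225.9 ≈ 2226 lb.
ΣF_x = 0: A_x − T·cos33° = 0 → A_x = 2225.9 × 0.838671 = 1867 lb.
ΣF_y = 0: A_y + T·sin33° − 750 − 1700 = 0 → A_y = 2450 − 2225.9 × 0.544639 = 1238 lb.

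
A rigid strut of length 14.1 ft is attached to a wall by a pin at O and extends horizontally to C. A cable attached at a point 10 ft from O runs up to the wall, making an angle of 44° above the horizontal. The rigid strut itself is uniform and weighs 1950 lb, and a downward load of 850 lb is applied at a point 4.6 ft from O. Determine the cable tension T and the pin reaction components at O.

ΣM about O: T·sin44°·10 − 1950·7.05 − 850·4.6 = 0 → T = 17657.5/(10·0.694658) = 2541.9 ≈ 2542 lb.
ΣF_x = 0: O_x − T·cos44° = 0 → O_x = 2541.9 × 0.71934 = 1828 lb.
ΣF_y = 0: O_y + T·sin44° − 1950 − 850 = 0 → O_y = 2800 − 2541.9 × 0.694658 = 1034 lb.

T = 2542 lb, O_x = 1828 lb, O_y = 1034 lb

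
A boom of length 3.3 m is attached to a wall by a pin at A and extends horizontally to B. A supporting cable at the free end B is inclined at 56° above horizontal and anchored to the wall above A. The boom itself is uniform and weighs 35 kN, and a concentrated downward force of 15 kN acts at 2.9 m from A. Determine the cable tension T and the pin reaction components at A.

ΣM about A: T·sin56°·3.3 − 35·1.65 − 15·2.9 = 0 → T = 101.25/(3.3·0.829038) = 37.0089 ≈ 37.01 kN.
ΣF_x = 0: A_x − T·cos56° = 0 → A_x = 37.0089 × 0.559193 = 20.70 kN.
ΣF_y = 0: A_y + T·sin56° − 35 − 15 = 0 → A_y = 50 − 37.0089 × 0.829038 = 19.32 kN.

T = 37.01 kN, A_x = 20.70 kN, A_y = 19.32 kN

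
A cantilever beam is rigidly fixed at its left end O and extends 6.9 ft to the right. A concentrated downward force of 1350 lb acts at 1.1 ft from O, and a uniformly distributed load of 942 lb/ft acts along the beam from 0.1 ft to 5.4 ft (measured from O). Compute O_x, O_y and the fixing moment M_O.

Resultant of the distributed load: 942 × 5.3 = 4992.6 lb at 2.75 ft from O.
ΣF_x = 0: O_x = 0.
ΣF_y = 0: O_y − 1350 − 942·5.3 = 0 → O_y = 6343 lb.
ΣM about O: M_O − 1350·1.1 − (942·5.3)·2.75 = 0 → M_O = 15210 lb·ft.

O_x = 0, O_y = 6343 lb, M_O = 15210 lb·ft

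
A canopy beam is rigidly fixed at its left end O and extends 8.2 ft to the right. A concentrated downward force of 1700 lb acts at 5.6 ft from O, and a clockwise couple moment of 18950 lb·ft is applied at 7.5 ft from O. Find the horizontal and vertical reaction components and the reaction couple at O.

O_x = 0, O_y = 1700 lb, M_O = 28470 lb·ft

ΣF_x = 0: O_x = 0.
ΣF_y = 0: O_y − 1700 = 0 → O_y = 1700 lb.
ΣM about O: M_O − 1700·5.6 − 18950 = 0 → M_O = 28470 lb·ft.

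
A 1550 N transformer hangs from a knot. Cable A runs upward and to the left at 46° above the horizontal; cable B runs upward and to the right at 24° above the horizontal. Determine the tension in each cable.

T_A = 1507 N, T_B = 1146 N

ΣF_x = 0: −T_A·cos46° + T_B·cos24° = 0 → T_B = 0.760398·T_A.
ΣF_y = 0: T_A·sin46° + T_B·sin24° = 1550.
Substitute: T_A·(0.71934 + 0.760398·0.406737) = 1550 → T_A = 1506.87 ≈ 1507 N.
Then T_B = 0.760398 × 1506.87 = 1146 N.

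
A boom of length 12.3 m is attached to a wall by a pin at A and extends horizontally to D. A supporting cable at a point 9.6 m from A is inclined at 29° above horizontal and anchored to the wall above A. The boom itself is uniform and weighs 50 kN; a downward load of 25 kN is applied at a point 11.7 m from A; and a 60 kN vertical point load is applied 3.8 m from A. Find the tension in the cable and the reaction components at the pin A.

ΣM about A: T·sin29°·9.6 − 50·6.15 − 25·11.7 − 60·3.8 = 0 → T = 828/(9.6·0.48481) = 177.905 ≈ 177.9 kN.
ΣF_x = 0: A_x − T·cos29° = 0 → A_x = 177.905 × 0.87462 = 155.6 kN.
ΣF_y = 0: A_y + T·sin29° − 50 − 25 − 60 = 0 → A_y = 135 − 177.905 × 0.48481 = 48.75 kN.

T = 177.9 kN, A_x = 155.6 kN, A_y = 48.75 kN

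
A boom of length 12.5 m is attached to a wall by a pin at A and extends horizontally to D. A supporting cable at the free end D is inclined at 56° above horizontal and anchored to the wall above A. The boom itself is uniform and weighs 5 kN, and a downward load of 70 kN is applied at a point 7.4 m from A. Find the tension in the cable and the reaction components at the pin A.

ΣM about A: T·sin56°·12.5 − 5·6.25 − 70·7.4 = 0 → T = 549.25/(12.5·0.829038) = 53.0012 ≈ 53.00 kN.
ΣF_x = 0: A_x − T·cos56° = 0 → A_x = 53.0012 × 0.559193 = 29.64 kN.
ΣF_y = 0: A_y + T·sin56° − 5 − 70 = 0 → A_y = 75 − 53.0012 × 0.829038 = 31.06 kN.

T = 53.00 kN, A_x = 29.64 kN, A_y = 31.06 kN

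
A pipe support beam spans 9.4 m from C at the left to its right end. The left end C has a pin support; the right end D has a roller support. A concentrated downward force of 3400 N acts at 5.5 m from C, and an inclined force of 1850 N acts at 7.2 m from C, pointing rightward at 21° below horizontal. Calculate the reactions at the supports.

ΣM about C: D_y·9.4 − 3400·5.5 − 1850·sin21°·7.2 = 0 → D_y = 23473.5/9.4 = 2497.18 ≈ 2497 N.
ΣF_y = 0: C_y + 2497.18 − 3400 − 1850·sin21° = 0 → C_y = 1566 N.
ΣF_x = 0: C_x + 1850·cos21° = 0 → C_x = -1727 N.

C_x = -1727 N, C_y = 1566 N, D_y = 2497 N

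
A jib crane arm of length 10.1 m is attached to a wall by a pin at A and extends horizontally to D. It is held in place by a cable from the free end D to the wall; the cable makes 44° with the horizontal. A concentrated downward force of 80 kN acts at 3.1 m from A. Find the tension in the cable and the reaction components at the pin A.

T = 35.35 kN, A_x = 25.43 kN, A_y = 55.45 kN

ΣM about A: T·sin44°·10.1 − 80·3.1 = 0 → T = 248/(10.1·0.694658) = 35.3475 ≈ 35.35 kN.
ΣF_x = 0: A_x − T·cos44° = 0 → A_x = 35.3475 × 0.71934 = 25.43 kN.
ΣF_y = 0: A_y + T·sin44° − 80 = 0 → A_y = 80 − 35.3475 × 0.694658 = 55.45 kN.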